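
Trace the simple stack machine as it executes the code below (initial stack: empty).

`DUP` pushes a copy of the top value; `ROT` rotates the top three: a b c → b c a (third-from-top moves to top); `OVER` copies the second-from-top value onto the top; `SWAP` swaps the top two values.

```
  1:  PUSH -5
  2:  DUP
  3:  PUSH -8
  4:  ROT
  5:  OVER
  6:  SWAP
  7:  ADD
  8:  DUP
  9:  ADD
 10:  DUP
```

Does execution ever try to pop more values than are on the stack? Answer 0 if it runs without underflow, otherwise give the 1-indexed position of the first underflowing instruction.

0

PUSH -5 : [-5]
DUP     : [-5, -5]
PUSH -8 : [-5, -5, -8]
ROT     : [-5, -8, -5]
OVER    : [-5, -8, -5, -8]
SWAP    : [-5, -8, -8, -5]
ADD     : [-5, -8, -13]
DUP     : [-5, -8, -13, -13]
ADD     : [-5, -8, -26]
DUP     : [-5, -8, -26, -26]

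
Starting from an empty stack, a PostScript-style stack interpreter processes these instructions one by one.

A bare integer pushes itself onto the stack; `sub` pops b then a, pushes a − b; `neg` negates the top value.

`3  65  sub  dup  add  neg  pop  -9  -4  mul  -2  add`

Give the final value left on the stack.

34

3   : [3]
65  : [3, 65]
sub : [-62]
dup : [-62, -62]
add : [-124]
neg : [124]
pop : []
-9  : [-9]
-4  : [-9, -4]
mul : [36]
-2  : [36, -2]
add : [34]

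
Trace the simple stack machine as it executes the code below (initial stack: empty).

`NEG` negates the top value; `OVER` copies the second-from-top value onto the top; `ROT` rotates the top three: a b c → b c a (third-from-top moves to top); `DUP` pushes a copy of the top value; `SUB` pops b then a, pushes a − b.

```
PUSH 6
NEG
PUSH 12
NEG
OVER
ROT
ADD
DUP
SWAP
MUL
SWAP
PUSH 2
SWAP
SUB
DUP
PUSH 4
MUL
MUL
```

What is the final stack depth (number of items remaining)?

PUSH 6  : [6]
NEG     : [-6]
PUSH 12 : [-6, 12]
NEG     : [-6, -12]
OVER    : [-6, -12, -6]
ROT     : [-12, -6, -6]
ADD     : [-12, -12]
DUP     : [-12, -12, -12]
SWAP    : [-12, -12, -12]
MUL     : [-12, 144]
SWAP    : [144, -12]
PUSH 2  : [144, -12, 2]
SWAP    : [144, 2, -12]
SUB     : [144, 14]
DUP     : [144, 14, 14]
PUSH 4  : [144, 14, 14, 4]
MUL     : [144, 14, 56]
MUL     : [144, 784]

2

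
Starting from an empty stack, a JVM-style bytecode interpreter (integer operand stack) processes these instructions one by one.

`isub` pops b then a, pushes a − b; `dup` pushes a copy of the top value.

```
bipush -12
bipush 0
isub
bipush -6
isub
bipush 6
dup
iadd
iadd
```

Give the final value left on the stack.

6

bipush -12 : -12
bipush 0   : -12 0
isub       : -12
bipush -6  : -12 -6
isub       : -6
bipush 6   : -6 6
dup        : -6 6 6
iadd       : -6 12
iadd       : 6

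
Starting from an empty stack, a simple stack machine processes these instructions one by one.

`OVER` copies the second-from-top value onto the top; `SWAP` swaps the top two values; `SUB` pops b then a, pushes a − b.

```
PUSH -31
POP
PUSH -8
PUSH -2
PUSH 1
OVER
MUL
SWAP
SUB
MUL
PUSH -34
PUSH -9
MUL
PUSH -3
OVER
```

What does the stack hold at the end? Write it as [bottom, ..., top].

PUSH -31 : -31
POP      : (empty)
PUSH -8  : -8
PUSH -2  : -8 -2
PUSH 1   : -8 -2 1
OVER     : -8 -2 1 -2
MUL      : -8 -2 -2
SWAP     : -8 -2 -2
SUB      : -8 0
MUL      : 0
PUSH -34 : 0 -34
PUSH -9  : 0 -34 -9
MUL      : 0 306
PUSH -3  : 0 306 -3
OVER     : 0 306 -3 306

[0, 306, -3, 306]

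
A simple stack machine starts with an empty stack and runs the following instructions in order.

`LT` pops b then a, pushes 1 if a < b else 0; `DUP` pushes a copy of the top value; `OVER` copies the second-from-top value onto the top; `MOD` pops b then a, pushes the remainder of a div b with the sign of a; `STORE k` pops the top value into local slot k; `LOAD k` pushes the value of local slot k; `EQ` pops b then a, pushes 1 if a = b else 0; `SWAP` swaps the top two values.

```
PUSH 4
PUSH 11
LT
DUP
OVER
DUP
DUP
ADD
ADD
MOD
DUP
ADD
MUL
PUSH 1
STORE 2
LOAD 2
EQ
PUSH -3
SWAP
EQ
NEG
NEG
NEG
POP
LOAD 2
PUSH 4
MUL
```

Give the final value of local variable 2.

PUSH 4  → 4
PUSH 11 → 4 11
LT      → 1
DUP     → 1 1
OVER    → 1 1 1
DUP     → 1 1 1 1
DUP     → 1 1 1 1 1
ADD     → 1 1 1 2
ADD     → 1 1 3
MOD     → 1 1
DUP     → 1 1 1
ADD     → 1 2
MUL     → 2
PUSH 1  → 2 1
STORE 2 → 2
LOAD 2  → 2 1
EQ      → 0
PUSH -3 → 0 -3
SWAP    → -3 0
EQ      → 0
NEG     → 0
NEG     → 0
NEG     → 0
POP     → (empty)
LOAD 2  → 1
PUSH 4  → 1 4
MUL     → 4

1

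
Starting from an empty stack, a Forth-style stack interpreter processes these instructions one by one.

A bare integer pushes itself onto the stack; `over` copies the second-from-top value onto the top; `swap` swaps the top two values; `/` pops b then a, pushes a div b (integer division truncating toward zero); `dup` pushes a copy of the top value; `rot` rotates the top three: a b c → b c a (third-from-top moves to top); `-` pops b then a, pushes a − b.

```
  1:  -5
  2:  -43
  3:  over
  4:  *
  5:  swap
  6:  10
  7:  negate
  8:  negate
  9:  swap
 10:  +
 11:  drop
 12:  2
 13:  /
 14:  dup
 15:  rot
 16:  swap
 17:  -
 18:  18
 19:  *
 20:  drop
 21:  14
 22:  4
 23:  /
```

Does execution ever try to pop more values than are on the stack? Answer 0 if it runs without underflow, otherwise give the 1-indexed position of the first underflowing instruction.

15

-5      -5
-43     -5 -43
over    -5 -43 -5
*       -5 215
swap    215 -5
10      215 -5 10
negate  215 -5 -10
negate  215 -5 10
swap    215 10 -5
+       215 5
drop    215
2       215 2
/       107
dup     107 107
rot  — needs 3 operands, stack has 2 → underflow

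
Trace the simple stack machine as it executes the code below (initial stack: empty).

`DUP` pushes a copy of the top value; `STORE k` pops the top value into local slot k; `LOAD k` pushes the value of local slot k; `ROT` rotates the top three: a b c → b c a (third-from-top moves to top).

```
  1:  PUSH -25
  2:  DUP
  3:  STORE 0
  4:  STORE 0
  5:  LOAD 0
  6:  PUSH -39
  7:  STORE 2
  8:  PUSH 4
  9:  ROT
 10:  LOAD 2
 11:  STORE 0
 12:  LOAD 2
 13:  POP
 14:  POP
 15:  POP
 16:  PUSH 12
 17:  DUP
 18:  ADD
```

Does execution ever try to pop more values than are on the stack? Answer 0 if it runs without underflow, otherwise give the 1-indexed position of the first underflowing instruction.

PUSH -25 -> [-25]
DUP      -> [-25, -25]
STORE 0  -> [-25]
STORE 0  -> []
LOAD 0   -> [-25]
PUSH -39 -> [-25, -39]
STORE 2  -> [-25]
PUSH 4   -> [-25, 4]
ROT  — needs 3 operands, stack has 2 → underflow

9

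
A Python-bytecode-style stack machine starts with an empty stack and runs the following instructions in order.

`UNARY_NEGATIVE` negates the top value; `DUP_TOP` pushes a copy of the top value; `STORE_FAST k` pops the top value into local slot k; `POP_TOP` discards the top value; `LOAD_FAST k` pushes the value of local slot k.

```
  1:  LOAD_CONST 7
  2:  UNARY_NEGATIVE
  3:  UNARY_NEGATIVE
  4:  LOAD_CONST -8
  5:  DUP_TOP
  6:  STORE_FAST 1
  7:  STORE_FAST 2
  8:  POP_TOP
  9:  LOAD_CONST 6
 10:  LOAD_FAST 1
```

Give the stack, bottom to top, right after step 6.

[7, -8]

LOAD_CONST 7   -> 7
UNARY_NEGATIVE -> -7
UNARY_NEGATIVE -> 7
LOAD_CONST -8  -> 7 -8
DUP_TOP        -> 7 -8 -8
STORE_FAST 1   -> 7 -8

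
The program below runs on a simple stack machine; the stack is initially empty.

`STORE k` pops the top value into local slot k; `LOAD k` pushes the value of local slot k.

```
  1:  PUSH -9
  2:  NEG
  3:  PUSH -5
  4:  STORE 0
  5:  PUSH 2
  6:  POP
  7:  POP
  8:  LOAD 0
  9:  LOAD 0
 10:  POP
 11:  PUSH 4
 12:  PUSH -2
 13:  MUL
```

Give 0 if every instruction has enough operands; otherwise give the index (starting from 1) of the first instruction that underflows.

PUSH -9  -9
NEG      9
PUSH -5  9 -5
STORE 0  9
PUSH 2   9 2
POP      9
POP      (empty)
LOAD 0   -5
LOAD 0   -5 -5
POP      -5
PUSH 4   -5 4
PUSH -2  -5 4 -2
MUL      -5 -8

0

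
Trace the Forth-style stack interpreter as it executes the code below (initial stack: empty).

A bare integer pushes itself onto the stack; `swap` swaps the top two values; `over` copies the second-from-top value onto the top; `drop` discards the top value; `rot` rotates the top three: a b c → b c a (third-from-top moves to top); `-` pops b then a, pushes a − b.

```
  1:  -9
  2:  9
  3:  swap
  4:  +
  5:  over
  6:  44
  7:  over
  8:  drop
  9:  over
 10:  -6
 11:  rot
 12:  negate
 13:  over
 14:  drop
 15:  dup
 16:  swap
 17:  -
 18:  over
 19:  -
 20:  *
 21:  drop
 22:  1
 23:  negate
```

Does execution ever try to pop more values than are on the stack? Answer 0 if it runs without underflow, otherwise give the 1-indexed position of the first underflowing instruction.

5

-9   : -9
9    : -9 9
swap : 9 -9
+    : 0
over  — needs 2 operands, stack has 1 → underflow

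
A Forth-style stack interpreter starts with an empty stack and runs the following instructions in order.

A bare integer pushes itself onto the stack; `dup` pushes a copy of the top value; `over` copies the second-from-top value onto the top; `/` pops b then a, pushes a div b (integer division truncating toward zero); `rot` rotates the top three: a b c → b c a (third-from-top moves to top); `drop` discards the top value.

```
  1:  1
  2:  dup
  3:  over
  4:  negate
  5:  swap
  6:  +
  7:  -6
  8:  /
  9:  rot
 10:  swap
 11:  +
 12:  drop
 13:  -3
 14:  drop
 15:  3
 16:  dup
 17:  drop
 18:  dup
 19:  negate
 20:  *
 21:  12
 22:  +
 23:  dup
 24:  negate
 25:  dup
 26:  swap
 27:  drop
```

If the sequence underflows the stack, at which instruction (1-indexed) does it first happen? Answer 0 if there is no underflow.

1      → [1]
dup    → [1, 1]
over   → [1, 1, 1]
negate → [1, 1, -1]
swap   → [1, -1, 1]
+      → [1, 0]
-6     → [1, 0, -6]
/      → [1, 0]
rot  — needs 3 operands, stack has 2 → underflow

9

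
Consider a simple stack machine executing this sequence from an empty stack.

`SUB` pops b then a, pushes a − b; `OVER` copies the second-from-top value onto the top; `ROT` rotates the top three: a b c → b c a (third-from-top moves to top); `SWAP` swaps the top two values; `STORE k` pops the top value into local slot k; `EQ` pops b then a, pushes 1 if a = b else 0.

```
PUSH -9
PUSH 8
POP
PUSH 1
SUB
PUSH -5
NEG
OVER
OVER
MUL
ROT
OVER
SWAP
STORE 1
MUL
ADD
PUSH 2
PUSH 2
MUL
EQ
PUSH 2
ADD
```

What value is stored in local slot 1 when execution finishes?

PUSH -9 -> -9
PUSH 8  -> -9 8
POP     -> -9
PUSH 1  -> -9 1
SUB     -> -10
PUSH -5 -> -10 -5
NEG     -> -10 5
OVER    -> -10 5 -10
OVER    -> -10 5 -10 5
MUL     -> -10 5 -50
ROT     -> 5 -50 -10
OVER    -> 5 -50 -10 -50
SWAP    -> 5 -50 -50 -10
STORE 1 -> 5 -50 -50
MUL     -> 5 2500
ADD     -> 2505
PUSH 2  -> 2505 2
PUSH 2  -> 2505 2 2
MUL     -> 2505 4
EQ      -> 0
PUSH 2  -> 0 2
ADD     -> 2

-10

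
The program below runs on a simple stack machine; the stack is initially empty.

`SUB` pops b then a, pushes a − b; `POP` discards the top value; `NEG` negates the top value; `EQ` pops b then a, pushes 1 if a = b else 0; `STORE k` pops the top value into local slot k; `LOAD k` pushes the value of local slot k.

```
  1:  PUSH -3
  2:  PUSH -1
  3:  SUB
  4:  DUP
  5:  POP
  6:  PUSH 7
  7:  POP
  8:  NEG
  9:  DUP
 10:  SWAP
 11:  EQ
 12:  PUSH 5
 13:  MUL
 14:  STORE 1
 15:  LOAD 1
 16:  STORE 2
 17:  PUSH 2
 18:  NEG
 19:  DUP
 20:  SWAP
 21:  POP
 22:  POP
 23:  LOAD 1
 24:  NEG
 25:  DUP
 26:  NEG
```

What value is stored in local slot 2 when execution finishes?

PUSH -3  -3
PUSH -1  -3 -1
SUB      -2
DUP      -2 -2
POP      -2
PUSH 7   -2 7
POP      -2
NEG      2
DUP      2 2
SWAP     2 2
EQ       1
PUSH 5   1 5
MUL      5
STORE 1  (empty)
LOAD 1   5
STORE 2  (empty)
PUSH 2   2
NEG      -2
DUP      -2 -2
SWAP     -2 -2
POP      -2
POP      (empty)
LOAD 1   5
NEG      -5
DUP      -5 -5
NEG      -5 5

5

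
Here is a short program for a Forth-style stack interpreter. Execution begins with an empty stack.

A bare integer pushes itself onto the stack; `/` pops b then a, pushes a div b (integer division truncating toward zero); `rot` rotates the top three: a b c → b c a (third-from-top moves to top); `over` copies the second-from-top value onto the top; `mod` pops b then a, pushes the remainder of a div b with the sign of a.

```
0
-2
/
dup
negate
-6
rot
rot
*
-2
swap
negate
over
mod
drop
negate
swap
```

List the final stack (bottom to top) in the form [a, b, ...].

0      : 0
-2     : 0 -2
/      : 0
dup    : 0 0
negate : 0 0
-6     : 0 0 -6
rot    : 0 -6 0
rot    : -6 0 0
*      : -6 0
-2     : -6 0 -2
swap   : -6 -2 0
negate : -6 -2 0
over   : -6 -2 0 -2
mod    : -6 -2 0
drop   : -6 -2
negate : -6 2
swap   : 2 -6

[2, -6]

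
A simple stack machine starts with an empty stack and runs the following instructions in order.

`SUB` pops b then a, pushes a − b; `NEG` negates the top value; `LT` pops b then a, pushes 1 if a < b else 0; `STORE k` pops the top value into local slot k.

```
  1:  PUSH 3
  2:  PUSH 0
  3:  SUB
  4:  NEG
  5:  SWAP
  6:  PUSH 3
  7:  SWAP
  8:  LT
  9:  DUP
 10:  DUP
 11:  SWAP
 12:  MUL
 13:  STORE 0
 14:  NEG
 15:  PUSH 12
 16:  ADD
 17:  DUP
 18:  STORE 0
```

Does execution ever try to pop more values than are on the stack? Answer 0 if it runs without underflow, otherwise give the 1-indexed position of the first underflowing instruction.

PUSH 3  3
PUSH 0  3 0
SUB     3
NEG     -3
SWAP  — needs 2 operands, stack has 1 → underflow

5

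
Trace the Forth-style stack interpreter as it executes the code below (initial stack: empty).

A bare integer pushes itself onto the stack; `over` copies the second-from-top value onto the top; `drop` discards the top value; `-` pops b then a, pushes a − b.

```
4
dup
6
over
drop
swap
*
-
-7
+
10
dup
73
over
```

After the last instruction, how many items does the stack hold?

5

4     [4]
dup   [4, 4]
6     [4, 4, 6]
over  [4, 4, 6, 4]
drop  [4, 4, 6]
swap  [4, 6, 4]
*     [4, 24]
-     [-20]
-7    [-20, -7]
+     [-27]
10    [-27, 10]
dup   [-27, 10, 10]
73    [-27, 10, 10, 73]
over  [-27, 10, 10, 73, 10]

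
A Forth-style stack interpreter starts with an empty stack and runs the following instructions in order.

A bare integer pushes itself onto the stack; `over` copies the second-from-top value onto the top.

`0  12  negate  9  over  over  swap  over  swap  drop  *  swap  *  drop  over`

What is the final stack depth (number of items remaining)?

3

0      -> 0
12     -> 0 12
negate -> 0 -12
9      -> 0 -12 9
over   -> 0 -12 9 -12
over   -> 0 -12 9 -12 9
swap   -> 0 -12 9 9 -12
over   -> 0 -12 9 9 -12 9
swap   -> 0 -12 9 9 9 -12
drop   -> 0 -12 9 9 9
*      -> 0 -12 9 81
swap   -> 0 -12 81 9
*      -> 0 -12 729
drop   -> 0 -12
over   -> 0 -12 0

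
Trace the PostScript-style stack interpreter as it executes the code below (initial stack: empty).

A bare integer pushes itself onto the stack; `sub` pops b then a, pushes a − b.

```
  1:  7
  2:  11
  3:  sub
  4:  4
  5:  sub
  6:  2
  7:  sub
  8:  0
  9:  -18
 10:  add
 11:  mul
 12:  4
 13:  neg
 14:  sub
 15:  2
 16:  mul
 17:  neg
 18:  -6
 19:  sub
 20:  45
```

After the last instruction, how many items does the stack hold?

7   -> [7]
11  -> [7, 11]
sub -> [-4]
4   -> [-4, 4]
sub -> [-8]
2   -> [-8, 2]
sub -> [-10]
0   -> [-10, 0]
-18 -> [-10, 0, -18]
add -> [-10, -18]
mul -> [180]
4   -> [180, 4]
neg -> [180, -4]
sub -> [184]
2   -> [184, 2]
mul -> [368]
neg -> [-368]
-6  -> [-368, -6]
sub -> [-362]
45  -> [-362, 45]

2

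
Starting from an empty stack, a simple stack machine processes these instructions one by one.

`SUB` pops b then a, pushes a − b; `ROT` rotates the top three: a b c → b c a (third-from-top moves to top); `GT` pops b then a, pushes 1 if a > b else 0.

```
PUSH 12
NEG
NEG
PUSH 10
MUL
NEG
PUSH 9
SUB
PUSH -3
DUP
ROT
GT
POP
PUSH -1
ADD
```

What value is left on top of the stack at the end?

-4

PUSH 12 -> [12]
NEG     -> [-12]
NEG     -> [12]
PUSH 10 -> [12, 10]
MUL     -> [120]
NEG     -> [-120]
PUSH 9  -> [-120, 9]
SUB     -> [-129]
PUSH -3 -> [-129, -3]
DUP     -> [-129, -3, -3]
ROT     -> [-3, -3, -129]
GT      -> [-3, 1]
POP     -> [-3]
PUSH -1 -> [-3, -1]
ADD     -> [-4]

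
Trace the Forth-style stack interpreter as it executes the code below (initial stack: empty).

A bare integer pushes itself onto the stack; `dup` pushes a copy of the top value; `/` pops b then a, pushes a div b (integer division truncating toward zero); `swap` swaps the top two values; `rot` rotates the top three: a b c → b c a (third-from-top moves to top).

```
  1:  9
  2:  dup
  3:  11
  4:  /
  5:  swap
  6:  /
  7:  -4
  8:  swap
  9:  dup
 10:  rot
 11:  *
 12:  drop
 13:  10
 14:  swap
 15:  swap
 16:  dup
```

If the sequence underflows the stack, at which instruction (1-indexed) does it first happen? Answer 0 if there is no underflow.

9    : 9
dup  : 9 9
11   : 9 9 11
/    : 9 0
swap : 0 9
/    : 0
-4   : 0 -4
swap : -4 0
dup  : -4 0 0
rot  : 0 0 -4
*    : 0 0
drop : 0
10   : 0 10
swap : 10 0
swap : 0 10
dup  : 0 10 10

0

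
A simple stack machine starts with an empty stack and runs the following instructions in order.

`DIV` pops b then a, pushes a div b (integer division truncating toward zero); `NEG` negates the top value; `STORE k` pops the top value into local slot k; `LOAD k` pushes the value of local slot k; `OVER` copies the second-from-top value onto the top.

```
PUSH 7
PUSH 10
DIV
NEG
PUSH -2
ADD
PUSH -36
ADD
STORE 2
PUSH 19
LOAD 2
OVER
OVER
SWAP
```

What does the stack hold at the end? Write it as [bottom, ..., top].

[19, -38, -38, 19]

PUSH 7    7
PUSH 10   7 10
DIV       0
NEG       0
PUSH -2   0 -2
ADD       -2
PUSH -36  -2 -36
ADD       -38
STORE 2   (empty)
PUSH 19   19
LOAD 2    19 -38
OVER      19 -38 19
OVER      19 -38 19 -38
SWAP      19 -38 -38 19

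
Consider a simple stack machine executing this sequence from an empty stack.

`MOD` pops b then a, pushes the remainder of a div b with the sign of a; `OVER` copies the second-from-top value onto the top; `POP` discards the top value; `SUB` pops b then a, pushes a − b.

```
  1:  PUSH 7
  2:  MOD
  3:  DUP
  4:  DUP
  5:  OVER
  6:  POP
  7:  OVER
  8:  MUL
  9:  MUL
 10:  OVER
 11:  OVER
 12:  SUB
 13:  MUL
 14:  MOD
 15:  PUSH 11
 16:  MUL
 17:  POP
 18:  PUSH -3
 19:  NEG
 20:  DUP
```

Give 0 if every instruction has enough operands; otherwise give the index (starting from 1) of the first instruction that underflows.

PUSH 7 -> 7
MOD  — needs 2 operands, stack has 1 → underflow

2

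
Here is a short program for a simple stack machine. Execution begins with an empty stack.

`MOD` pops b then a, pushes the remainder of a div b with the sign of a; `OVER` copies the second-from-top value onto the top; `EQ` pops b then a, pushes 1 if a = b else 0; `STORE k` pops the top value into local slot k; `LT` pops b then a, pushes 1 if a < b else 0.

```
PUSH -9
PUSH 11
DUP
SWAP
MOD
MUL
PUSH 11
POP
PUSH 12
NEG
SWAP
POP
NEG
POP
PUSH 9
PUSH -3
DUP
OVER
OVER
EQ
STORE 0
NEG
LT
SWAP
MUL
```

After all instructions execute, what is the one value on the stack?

9

PUSH -9  [-9]
PUSH 11  [-9, 11]
DUP      [-9, 11, 11]
SWAP     [-9, 11, 11]
MOD      [-9, 0]
MUL      [0]
PUSH 11  [0, 11]
POP      [0]
PUSH 12  [0, 12]
NEG      [0, -12]
SWAP     [-12, 0]
POP      [-12]
NEG      [12]
POP      []
PUSH 9   [9]
PUSH -3  [9, -3]
DUP      [9, -3, -3]
OVER     [9, -3, -3, -3]
OVER     [9, -3, -3, -3, -3]
EQ       [9, -3, -3, 1]
STORE 0  [9, -3, -3]
NEG      [9, -3, 3]
LT       [9, 1]
SWAP     [1, 9]
MUL      [9]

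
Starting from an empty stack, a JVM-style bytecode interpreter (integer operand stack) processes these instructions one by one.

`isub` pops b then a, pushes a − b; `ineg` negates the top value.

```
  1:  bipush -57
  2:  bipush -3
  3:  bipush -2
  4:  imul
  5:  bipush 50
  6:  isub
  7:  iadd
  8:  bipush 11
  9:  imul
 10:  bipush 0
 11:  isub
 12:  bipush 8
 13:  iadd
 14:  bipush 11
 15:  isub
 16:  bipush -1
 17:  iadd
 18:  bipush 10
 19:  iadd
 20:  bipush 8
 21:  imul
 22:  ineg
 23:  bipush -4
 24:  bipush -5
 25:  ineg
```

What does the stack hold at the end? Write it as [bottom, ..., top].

[8840, -4, 5]

bipush -57  -57
bipush -3   -57 -3
bipush -2   -57 -3 -2
imul        -57 6
bipush 50   -57 6 50
isub        -57 -44
iadd        -101
bipush 11   -101 11
imul        -1111
bipush 0    -1111 0
isub        -1111
bipush 8    -1111 8
iadd        -1103
bipush 11   -1103 11
isub        -1114
bipush -1   -1114 -1
iadd        -1115
bipush 10   -1115 10
iadd        -1105
bipush 8    -1105 8
imul        -8840
ineg        8840
bipush -4   8840 -4
bipush -5   8840 -4 -5
ineg        8840 -4 5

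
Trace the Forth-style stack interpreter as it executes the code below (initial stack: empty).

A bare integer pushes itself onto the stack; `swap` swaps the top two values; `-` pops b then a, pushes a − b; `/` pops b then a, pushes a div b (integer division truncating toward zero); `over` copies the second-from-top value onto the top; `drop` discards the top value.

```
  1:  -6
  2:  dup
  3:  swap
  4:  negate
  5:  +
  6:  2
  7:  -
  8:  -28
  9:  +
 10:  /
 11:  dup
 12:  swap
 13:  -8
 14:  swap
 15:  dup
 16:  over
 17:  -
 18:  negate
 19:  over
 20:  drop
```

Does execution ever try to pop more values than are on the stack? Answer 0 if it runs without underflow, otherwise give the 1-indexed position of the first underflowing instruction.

-6      [-6]
dup     [-6, -6]
swap    [-6, -6]
negate  [-6, 6]
+       [0]
2       [0, 2]
-       [-2]
-28     [-2, -28]
+       [-30]
/  — needs 2 operands, stack has 1 → underflow

10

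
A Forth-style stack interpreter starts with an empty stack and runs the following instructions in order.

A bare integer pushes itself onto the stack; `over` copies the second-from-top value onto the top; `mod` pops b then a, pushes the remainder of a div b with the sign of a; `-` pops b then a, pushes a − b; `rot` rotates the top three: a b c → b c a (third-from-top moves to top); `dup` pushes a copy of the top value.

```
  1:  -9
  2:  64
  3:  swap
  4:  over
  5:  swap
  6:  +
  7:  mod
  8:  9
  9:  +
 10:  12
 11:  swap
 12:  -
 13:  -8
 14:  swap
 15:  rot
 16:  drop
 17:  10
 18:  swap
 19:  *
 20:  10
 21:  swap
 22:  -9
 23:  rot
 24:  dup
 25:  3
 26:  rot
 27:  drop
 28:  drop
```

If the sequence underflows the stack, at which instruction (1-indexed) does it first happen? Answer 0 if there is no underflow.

-9    -9
64    -9 64
swap  64 -9
over  64 -9 64
swap  64 64 -9
+     64 55
mod   9
9     9 9
+     18
12    18 12
swap  12 18
-     -6
-8    -6 -8
swap  -8 -6
rot  — needs 3 operands, stack has 2 → underflow

15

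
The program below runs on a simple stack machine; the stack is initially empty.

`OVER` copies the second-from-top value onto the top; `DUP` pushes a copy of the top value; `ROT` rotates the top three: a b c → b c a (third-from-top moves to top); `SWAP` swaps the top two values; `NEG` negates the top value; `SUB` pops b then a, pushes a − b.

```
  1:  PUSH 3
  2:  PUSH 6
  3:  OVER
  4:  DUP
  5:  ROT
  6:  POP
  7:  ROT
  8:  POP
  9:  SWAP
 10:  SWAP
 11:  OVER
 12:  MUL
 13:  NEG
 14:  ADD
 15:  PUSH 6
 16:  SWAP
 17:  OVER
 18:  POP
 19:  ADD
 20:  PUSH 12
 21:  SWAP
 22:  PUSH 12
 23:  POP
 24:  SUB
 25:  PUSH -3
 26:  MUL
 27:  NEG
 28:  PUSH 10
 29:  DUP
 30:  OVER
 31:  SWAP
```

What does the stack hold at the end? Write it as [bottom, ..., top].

[36, 10, 10, 10]

PUSH 3   3
PUSH 6   3 6
OVER     3 6 3
DUP      3 6 3 3
ROT      3 3 3 6
POP      3 3 3
ROT      3 3 3
POP      3 3
SWAP     3 3
SWAP     3 3
OVER     3 3 3
MUL      3 9
NEG      3 -9
ADD      -6
PUSH 6   -6 6
SWAP     6 -6
OVER     6 -6 6
POP      6 -6
ADD      0
PUSH 12  0 12
SWAP     12 0
PUSH 12  12 0 12
POP      12 0
SUB      12
PUSH -3  12 -3
MUL      -36
NEG      36
PUSH 10  36 10
DUP      36 10 10
OVER     36 10 10 10
SWAP     36 10 10 10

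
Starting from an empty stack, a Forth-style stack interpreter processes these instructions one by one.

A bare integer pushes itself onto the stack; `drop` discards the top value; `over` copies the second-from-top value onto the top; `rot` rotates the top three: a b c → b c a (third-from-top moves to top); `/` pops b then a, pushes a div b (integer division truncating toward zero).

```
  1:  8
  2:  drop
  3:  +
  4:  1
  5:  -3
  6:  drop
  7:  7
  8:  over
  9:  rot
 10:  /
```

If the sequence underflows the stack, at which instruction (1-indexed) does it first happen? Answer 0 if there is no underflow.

3

8    : [8]
drop : []
+  — needs 2 operands, stack has 0 → underflow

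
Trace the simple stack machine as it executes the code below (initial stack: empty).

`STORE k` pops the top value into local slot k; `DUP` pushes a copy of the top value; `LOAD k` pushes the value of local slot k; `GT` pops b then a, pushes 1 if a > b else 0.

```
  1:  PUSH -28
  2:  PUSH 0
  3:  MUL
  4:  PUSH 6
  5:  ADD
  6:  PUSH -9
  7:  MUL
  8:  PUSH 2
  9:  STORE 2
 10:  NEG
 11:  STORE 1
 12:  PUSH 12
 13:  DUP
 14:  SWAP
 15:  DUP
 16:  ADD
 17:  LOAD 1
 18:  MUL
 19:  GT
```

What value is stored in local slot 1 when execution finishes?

54

PUSH -28 -> -28
PUSH 0   -> -28 0
MUL      -> 0
PUSH 6   -> 0 6
ADD      -> 6
PUSH -9  -> 6 -9
MUL      -> -54
PUSH 2   -> -54 2
STORE 2  -> -54
NEG      -> 54
STORE 1  -> (empty)
PUSH 12  -> 12
DUP      -> 12 12
SWAP     -> 12 12
DUP      -> 12 12 12
ADD      -> 12 24
LOAD 1   -> 12 24 54
MUL      -> 12 1296
GT       -> 0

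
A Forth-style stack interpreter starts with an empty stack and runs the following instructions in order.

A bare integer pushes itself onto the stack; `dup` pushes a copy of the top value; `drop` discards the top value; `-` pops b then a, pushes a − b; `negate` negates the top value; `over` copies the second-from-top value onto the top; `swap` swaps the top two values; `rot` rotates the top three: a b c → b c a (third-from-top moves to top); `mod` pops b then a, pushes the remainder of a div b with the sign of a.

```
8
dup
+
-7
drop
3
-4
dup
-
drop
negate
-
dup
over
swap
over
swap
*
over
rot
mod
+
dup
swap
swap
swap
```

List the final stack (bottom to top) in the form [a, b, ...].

[19, 361, 361]

8      : [8]
dup    : [8, 8]
+      : [16]
-7     : [16, -7]
drop   : [16]
3      : [16, 3]
-4     : [16, 3, -4]
dup    : [16, 3, -4, -4]
-      : [16, 3, 0]
drop   : [16, 3]
negate : [16, -3]
-      : [19]
dup    : [19, 19]
over   : [19, 19, 19]
swap   : [19, 19, 19]
over   : [19, 19, 19, 19]
swap   : [19, 19, 19, 19]
*      : [19, 19, 361]
over   : [19, 19, 361, 19]
rot    : [19, 361, 19, 19]
mod    : [19, 361, 0]
+      : [19, 361]
dup    : [19, 361, 361]
swap   : [19, 361, 361]
swap   : [19, 361, 361]
swap   : [19, 361, 361]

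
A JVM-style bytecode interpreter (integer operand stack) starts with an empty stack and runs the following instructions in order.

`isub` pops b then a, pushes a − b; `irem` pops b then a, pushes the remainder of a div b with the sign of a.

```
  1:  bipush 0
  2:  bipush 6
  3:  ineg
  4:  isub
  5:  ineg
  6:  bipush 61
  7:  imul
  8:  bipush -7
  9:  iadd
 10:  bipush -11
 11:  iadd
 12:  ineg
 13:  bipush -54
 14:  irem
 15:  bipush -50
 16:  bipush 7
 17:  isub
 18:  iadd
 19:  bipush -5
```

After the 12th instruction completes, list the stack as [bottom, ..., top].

bipush 0   : [0]
bipush 6   : [0, 6]
ineg       : [0, -6]
isub       : [6]
ineg       : [-6]
bipush 61  : [-6, 61]
imul       : [-366]
bipush -7  : [-366, -7]
iadd       : [-373]
bipush -11 : [-373, -11]
iadd       : [-384]
ineg       : [384]

[384]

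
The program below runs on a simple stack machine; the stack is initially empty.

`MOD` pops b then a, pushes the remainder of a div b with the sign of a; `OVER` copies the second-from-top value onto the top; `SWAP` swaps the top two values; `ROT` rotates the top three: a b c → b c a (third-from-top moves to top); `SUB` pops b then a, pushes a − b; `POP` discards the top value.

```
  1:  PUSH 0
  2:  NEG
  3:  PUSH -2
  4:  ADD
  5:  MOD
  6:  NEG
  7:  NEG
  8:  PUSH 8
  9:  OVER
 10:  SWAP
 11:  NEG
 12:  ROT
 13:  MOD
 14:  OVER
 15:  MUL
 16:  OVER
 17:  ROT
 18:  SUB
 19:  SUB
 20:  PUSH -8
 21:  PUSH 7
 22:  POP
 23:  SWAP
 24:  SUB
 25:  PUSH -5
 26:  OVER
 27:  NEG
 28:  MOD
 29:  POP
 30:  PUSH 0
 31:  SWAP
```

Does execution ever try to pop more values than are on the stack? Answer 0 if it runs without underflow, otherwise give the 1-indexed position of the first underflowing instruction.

PUSH 0   0
NEG      0
PUSH -2  0 -2
ADD      -2
MOD  — needs 2 operands, stack has 1 → underflow

5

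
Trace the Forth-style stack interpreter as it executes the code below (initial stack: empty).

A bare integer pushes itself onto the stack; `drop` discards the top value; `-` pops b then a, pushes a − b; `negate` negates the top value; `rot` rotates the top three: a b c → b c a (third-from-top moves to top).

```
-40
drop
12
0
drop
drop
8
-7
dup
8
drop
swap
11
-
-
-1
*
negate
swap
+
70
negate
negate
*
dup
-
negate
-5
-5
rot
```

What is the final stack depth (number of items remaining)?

3

-40    : -40
drop   : (empty)
12     : 12
0      : 12 0
drop   : 12
drop   : (empty)
8      : 8
-7     : 8 -7
dup    : 8 -7 -7
8      : 8 -7 -7 8
drop   : 8 -7 -7
swap   : 8 -7 -7
11     : 8 -7 -7 11
-      : 8 -7 -18
-      : 8 11
-1     : 8 11 -1
*      : 8 -11
negate : 8 11
swap   : 11 8
+      : 19
70     : 19 70
negate : 19 -70
negate : 19 70
*      : 1330
dup    : 1330 1330
-      : 0
negate : 0
-5     : 0 -5
-5     : 0 -5 -5
rot    : -5 -5 0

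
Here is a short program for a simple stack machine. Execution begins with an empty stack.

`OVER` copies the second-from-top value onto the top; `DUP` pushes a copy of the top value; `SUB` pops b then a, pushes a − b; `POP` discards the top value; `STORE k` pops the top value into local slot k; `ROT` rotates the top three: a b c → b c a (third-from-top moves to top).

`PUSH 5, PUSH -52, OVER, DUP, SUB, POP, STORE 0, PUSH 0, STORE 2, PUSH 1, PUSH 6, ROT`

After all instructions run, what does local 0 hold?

PUSH 5   -> 5
PUSH -52 -> 5 -52
OVER     -> 5 -52 5
DUP      -> 5 -52 5 5
SUB      -> 5 -52 0
POP      -> 5 -52
STORE 0  -> 5
PUSH 0   -> 5 0
STORE 2  -> 5
PUSH 1   -> 5 1
PUSH 6   -> 5 1 6
ROT      -> 1 6 5

-52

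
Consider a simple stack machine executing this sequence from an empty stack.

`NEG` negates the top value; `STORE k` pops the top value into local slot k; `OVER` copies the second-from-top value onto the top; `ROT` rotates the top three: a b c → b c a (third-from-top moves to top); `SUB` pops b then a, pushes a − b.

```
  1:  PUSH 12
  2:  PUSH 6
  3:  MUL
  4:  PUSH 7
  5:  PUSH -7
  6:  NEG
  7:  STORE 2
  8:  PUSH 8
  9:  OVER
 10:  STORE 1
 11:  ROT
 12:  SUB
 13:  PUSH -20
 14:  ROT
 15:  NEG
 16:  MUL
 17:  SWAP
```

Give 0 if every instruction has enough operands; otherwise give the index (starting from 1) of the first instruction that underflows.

PUSH 12  -> 12
PUSH 6   -> 12 6
MUL      -> 72
PUSH 7   -> 72 7
PUSH -7  -> 72 7 -7
NEG      -> 72 7 7
STORE 2  -> 72 7
PUSH 8   -> 72 7 8
OVER     -> 72 7 8 7
STORE 1  -> 72 7 8
ROT      -> 7 8 72
SUB      -> 7 -64
PUSH -20 -> 7 -64 -20
ROT      -> -64 -20 7
NEG      -> -64 -20 -7
MUL      -> -64 140
SWAP     -> 140 -64

0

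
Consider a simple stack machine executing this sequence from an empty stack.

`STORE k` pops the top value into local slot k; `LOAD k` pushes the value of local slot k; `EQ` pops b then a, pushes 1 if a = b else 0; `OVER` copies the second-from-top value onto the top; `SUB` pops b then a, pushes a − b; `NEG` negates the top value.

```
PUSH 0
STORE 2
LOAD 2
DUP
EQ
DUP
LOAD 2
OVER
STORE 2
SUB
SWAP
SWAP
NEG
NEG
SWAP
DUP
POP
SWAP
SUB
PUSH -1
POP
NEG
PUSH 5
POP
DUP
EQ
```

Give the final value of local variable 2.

1

PUSH 0  -> 0
STORE 2 -> (empty)
LOAD 2  -> 0
DUP     -> 0 0
EQ      -> 1
DUP     -> 1 1
LOAD 2  -> 1 1 0
OVER    -> 1 1 0 1
STORE 2 -> 1 1 0
SUB     -> 1 1
SWAP    -> 1 1
SWAP    -> 1 1
NEG     -> 1 -1
NEG     -> 1 1
SWAP    -> 1 1
DUP     -> 1 1 1
POP     -> 1 1
SWAP    -> 1 1
SUB     -> 0
PUSH -1 -> 0 -1
POP     -> 0
NEG     -> 0
PUSH 5  -> 0 5
POP     -> 0
DUP     -> 0 0
EQ      -> 1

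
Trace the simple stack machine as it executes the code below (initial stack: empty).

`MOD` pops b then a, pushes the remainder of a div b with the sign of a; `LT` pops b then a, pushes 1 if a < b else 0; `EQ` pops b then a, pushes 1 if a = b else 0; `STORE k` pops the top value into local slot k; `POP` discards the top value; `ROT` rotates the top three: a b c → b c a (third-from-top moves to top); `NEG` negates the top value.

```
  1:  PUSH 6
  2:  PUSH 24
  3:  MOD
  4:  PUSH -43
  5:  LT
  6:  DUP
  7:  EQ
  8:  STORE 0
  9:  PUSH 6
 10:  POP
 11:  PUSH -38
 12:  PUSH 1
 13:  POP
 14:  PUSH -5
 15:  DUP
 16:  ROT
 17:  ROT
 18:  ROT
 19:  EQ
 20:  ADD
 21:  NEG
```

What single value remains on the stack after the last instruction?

PUSH 6   → 6
PUSH 24  → 6 24
MOD      → 6
PUSH -43 → 6 -43
LT       → 0
DUP      → 0 0
EQ       → 1
STORE 0  → (empty)
PUSH 6   → 6
POP      → (empty)
PUSH -38 → -38
PUSH 1   → -38 1
POP      → -38
PUSH -5  → -38 -5
DUP      → -38 -5 -5
ROT      → -5 -5 -38
ROT      → -5 -38 -5
ROT      → -38 -5 -5
EQ       → -38 1
ADD      → -37
NEG      → 37

37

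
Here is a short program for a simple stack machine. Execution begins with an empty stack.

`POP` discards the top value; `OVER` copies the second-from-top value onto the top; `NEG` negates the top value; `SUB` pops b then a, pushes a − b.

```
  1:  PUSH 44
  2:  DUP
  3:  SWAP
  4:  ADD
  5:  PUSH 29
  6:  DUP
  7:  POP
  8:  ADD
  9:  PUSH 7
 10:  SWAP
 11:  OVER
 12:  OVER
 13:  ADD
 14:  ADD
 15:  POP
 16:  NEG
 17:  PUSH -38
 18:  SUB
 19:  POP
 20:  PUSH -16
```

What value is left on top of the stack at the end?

PUSH 44  → 44
DUP      → 44 44
SWAP     → 44 44
ADD      → 88
PUSH 29  → 88 29
DUP      → 88 29 29
POP      → 88 29
ADD      → 117
PUSH 7   → 117 7
SWAP     → 7 117
OVER     → 7 117 7
OVER     → 7 117 7 117
ADD      → 7 117 124
ADD      → 7 241
POP      → 7
NEG      → -7
PUSH -38 → -7 -38
SUB      → 31
POP      → (empty)
PUSH -16 → -16

-16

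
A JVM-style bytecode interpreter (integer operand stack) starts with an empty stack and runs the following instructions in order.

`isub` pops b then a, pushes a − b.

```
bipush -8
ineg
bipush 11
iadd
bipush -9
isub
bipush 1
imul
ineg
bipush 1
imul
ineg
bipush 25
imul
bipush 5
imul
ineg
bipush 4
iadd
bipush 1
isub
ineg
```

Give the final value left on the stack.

bipush -8 → [-8]
ineg      → [8]
bipush 11 → [8, 11]
iadd      → [19]
bipush -9 → [19, -9]
isub      → [28]
bipush 1  → [28, 1]
imul      → [28]
ineg      → [-28]
bipush 1  → [-28, 1]
imul      → [-28]
ineg      → [28]
bipush 25 → [28, 25]
imul      → [700]
bipush 5  → [700, 5]
imul      → [3500]
ineg      → [-3500]
bipush 4  → [-3500, 4]
iadd      → [-3496]
bipush 1  → [-3496, 1]
isub      → [-3497]
ineg      → [3497]

3497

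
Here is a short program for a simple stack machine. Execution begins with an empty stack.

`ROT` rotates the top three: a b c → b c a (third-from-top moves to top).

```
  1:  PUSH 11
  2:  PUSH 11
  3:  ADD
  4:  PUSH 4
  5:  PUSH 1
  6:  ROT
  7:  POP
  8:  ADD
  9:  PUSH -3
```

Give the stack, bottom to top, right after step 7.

[4, 1]

PUSH 11 → 11
PUSH 11 → 11 11
ADD     → 22
PUSH 4  → 22 4
PUSH 1  → 22 4 1
ROT     → 4 1 22
POP     → 4 1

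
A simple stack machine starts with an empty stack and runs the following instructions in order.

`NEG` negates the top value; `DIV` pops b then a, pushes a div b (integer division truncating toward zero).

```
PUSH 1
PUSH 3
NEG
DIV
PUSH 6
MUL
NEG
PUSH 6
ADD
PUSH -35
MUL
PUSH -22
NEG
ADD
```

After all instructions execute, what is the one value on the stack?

PUSH 1   -> 1
PUSH 3   -> 1 3
NEG      -> 1 -3
DIV      -> 0
PUSH 6   -> 0 6
MUL      -> 0
NEG      -> 0
PUSH 6   -> 0 6
ADD      -> 6
PUSH -35 -> 6 -35
MUL      -> -210
PUSH -22 -> -210 -22
NEG      -> -210 22
ADD      -> -188

-188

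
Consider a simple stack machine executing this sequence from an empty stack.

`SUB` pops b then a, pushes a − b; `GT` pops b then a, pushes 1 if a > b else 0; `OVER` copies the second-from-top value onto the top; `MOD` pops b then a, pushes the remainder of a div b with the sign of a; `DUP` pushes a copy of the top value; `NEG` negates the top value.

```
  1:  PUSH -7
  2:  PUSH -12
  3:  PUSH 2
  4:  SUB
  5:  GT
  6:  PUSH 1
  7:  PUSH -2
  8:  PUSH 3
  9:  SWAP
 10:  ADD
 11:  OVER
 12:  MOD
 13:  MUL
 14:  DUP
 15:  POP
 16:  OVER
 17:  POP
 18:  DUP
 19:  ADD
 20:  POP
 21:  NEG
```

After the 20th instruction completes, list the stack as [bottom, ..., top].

[1]

PUSH -7  → [-7]
PUSH -12 → [-7, -12]
PUSH 2   → [-7, -12, 2]
SUB      → [-7, -14]
GT       → [1]
PUSH 1   → [1, 1]
PUSH -2  → [1, 1, -2]
PUSH 3   → [1, 1, -2, 3]
SWAP     → [1, 1, 3, -2]
ADD      → [1, 1, 1]
OVER     → [1, 1, 1, 1]
MOD      → [1, 1, 0]
MUL      → [1, 0]
DUP      → [1, 0, 0]
POP      → [1, 0]
OVER     → [1, 0, 1]
POP      → [1, 0]
DUP      → [1, 0, 0]
ADD      → [1, 0]
POP      → [1]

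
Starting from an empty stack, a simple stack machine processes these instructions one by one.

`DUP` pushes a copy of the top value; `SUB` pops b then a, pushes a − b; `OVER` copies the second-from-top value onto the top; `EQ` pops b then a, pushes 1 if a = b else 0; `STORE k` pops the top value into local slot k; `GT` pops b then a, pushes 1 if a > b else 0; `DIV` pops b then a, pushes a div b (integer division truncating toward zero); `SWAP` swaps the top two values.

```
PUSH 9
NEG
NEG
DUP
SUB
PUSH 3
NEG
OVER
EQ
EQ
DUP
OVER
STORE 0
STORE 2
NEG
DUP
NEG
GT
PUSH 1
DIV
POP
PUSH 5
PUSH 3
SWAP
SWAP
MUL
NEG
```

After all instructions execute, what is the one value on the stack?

PUSH 9  : 9
NEG     : -9
NEG     : 9
DUP     : 9 9
SUB     : 0
PUSH 3  : 0 3
NEG     : 0 -3
OVER    : 0 -3 0
EQ      : 0 0
EQ      : 1
DUP     : 1 1
OVER    : 1 1 1
STORE 0 : 1 1
STORE 2 : 1
NEG     : -1
DUP     : -1 -1
NEG     : -1 1
GT      : 0
PUSH 1  : 0 1
DIV     : 0
POP     : (empty)
PUSH 5  : 5
PUSH 3  : 5 3
SWAP    : 3 5
SWAP    : 5 3
MUL     : 15
NEG     : -15

-15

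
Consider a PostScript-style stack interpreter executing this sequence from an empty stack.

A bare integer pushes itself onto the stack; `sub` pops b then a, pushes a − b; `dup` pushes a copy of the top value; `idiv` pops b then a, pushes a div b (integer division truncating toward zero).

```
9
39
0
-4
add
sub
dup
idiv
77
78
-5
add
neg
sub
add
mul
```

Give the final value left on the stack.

1359

9    : 9
39   : 9 39
0    : 9 39 0
-4   : 9 39 0 -4
add  : 9 39 -4
sub  : 9 43
dup  : 9 43 43
idiv : 9 1
77   : 9 1 77
78   : 9 1 77 78
-5   : 9 1 77 78 -5
add  : 9 1 77 73
neg  : 9 1 77 -73
sub  : 9 1 150
add  : 9 151
mul  : 1359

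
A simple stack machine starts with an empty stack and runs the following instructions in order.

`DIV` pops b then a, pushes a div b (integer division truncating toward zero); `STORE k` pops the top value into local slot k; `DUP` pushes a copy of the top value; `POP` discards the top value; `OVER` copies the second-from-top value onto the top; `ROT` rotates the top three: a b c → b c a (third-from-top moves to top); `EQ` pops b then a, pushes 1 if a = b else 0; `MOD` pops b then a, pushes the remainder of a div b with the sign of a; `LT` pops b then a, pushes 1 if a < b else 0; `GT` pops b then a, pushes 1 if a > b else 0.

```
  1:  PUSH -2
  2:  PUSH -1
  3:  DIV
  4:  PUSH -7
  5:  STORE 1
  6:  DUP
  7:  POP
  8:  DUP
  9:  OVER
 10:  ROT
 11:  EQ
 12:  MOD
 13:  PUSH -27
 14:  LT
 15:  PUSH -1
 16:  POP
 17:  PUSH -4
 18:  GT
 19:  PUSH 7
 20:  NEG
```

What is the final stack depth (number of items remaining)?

2

PUSH -2   -2
PUSH -1   -2 -1
DIV       2
PUSH -7   2 -7
STORE 1   2
DUP       2 2
POP       2
DUP       2 2
OVER      2 2 2
ROT       2 2 2
EQ        2 1
MOD       0
PUSH -27  0 -27
LT        0
PUSH -1   0 -1
POP       0
PUSH -4   0 -4
GT        1
PUSH 7    1 7
NEG       1 -7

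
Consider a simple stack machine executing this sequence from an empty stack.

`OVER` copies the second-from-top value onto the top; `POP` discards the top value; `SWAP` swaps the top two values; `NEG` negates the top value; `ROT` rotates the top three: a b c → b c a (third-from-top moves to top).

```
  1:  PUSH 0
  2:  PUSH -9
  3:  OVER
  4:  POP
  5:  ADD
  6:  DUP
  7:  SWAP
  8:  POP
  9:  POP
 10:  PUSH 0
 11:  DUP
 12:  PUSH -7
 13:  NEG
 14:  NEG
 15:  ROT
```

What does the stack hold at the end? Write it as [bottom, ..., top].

PUSH 0  -> 0
PUSH -9 -> 0 -9
OVER    -> 0 -9 0
POP     -> 0 -9
ADD     -> -9
DUP     -> -9 -9
SWAP    -> -9 -9
POP     -> -9
POP     -> (empty)
PUSH 0  -> 0
DUP     -> 0 0
PUSH -7 -> 0 0 -7
NEG     -> 0 0 7
NEG     -> 0 0 -7
ROT     -> 0 -7 0

[0, -7, 0]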